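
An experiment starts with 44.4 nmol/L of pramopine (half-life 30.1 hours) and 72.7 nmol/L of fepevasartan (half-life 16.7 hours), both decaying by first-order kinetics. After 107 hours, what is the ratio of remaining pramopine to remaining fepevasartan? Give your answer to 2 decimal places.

pramopine: 44.4 × (1/2)^(107/30.1) = 44.4 × (1/2)^3.5548 ≈ 3.7781 nmol/L.
fepevasartan: 72.7 × (1/2)^(107/16.7) = 72.7 × (1/2)^6.4072 ≈ 0.8566 nmol/L.
Ratio ≈ 3.7781 / 0.8566 ≈ 4.4106.

4.41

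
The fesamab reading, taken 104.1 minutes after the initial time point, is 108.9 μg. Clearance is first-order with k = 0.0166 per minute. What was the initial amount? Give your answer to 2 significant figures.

t½ = ln 2 / k = 0.69315 / 0.0166 ≈ 41.756 minutes.
Number of half-lives elapsed: n = 104.1/41.756 ≈ 2.4931.
A₀ = A × 2^n = 108.9 × 2^2.4931 = 108.9 × 5.6297 ≈ 613.08 μg.

610 μg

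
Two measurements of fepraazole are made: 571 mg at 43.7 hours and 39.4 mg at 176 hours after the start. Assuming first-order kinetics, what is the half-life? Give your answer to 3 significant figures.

34.3 hours

Over Δt = 176 − 43.7 = 132.3 hours, the level fell by a factor of 571/39.4 ≈ 14.492.
n = log₂(14.492) ≈ 3.8572 half-lives, so t½ = 132.3/3.8572 ≈ 34.299 hours.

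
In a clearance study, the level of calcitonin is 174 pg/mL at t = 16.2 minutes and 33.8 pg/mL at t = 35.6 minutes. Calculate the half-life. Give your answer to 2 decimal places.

Over Δt = 35.6 − 16.2 = 19.4 minutes, the level fell by a factor of 174/33.8 ≈ 5.1479.
n = log₂(5.1479) ≈ 2.364 half-lives, so t½ = 19.4/2.364 ≈ 8.2065 minutes.

8.21 minutes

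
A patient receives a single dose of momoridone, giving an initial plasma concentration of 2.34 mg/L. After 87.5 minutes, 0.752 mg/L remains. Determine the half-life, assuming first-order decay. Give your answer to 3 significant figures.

A/A₀ = 0.752/2.34 ≈ 0.32137.
n = log₂(3.1117) ≈ 1.6377 half-lives elapsed in 87.5 minutes.
t½ = 87.5/1.6377 ≈ 53.428 minutes.

53.4 minutes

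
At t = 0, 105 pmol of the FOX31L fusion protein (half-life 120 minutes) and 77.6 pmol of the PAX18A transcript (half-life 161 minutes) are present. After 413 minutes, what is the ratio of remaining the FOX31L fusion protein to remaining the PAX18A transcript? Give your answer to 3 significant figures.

0.737

FOX31L fusion protein: 105 × (1/2)^(413/120) = 105 × (1/2)^3.4417 ≈ 9.6637 pmol.
PAX18A transcript: 77.6 × (1/2)^(413/161) = 77.6 × (1/2)^2.5652 ≈ 13.112 pmol.
Ratio ≈ 9.6637 / 13.112 ≈ 0.73704.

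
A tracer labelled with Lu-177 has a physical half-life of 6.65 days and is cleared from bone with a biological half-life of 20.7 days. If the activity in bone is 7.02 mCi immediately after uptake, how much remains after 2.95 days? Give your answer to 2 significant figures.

1/t_eff = 1/t_phys + 1/t_biol = 1/6.65 + 1/20.7 = 0.19869 per day.
t_eff = 6.65 × 20.7 / (6.65 + 20.7) ≈ 5.0331 days.
Remaining = 7.02 × (1/2)^(2.95/5.0331) = 7.02 × (1/2)^0.58612 ≈ 4.6762 mCi.

4.7 mCi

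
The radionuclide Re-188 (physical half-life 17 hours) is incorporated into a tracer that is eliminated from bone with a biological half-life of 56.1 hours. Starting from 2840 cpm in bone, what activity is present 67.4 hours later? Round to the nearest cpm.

1/t_eff = 1/t_phys + 1/t_biol = 1/17 + 1/56.1 = 0.076649 per hour.
t_eff = 17 × 56.1 / (17 + 56.1) ≈ 13.047 hours.
Remaining = 2840 × (1/2)^(67.4/13.047) = 2840 × (1/2)^5.1661 ≈ 79.097 cpm.

79 cpm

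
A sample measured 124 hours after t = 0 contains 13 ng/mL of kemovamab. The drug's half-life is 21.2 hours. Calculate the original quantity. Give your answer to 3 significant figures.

Number of half-lives elapsed: n = 124/21.2 ≈ 5.8491.
A₀ = A × 2^n = 13 × 2^5.8491 = 13 × 57.642 ≈ 749.35 ng/mL.

749 ng/mL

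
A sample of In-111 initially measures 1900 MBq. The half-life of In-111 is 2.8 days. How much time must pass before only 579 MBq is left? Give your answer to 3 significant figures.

Fraction remaining = 579/1900 ≈ 0.30474.
n = log₂(1900/579) = ln(3.2815)/ln 2 ≈ 1.7144 half-lives.
t = n × t½ = 1.7144 × 2.8 ≈ 4.8002 days.

4.80 days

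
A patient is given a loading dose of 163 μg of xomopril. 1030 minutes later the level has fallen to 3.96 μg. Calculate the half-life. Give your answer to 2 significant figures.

A/A₀ = 3.96/163 ≈ 0.024294.
n = log₂(41.162) ≈ 5.3632 half-lives elapsed in 1030 minutes.
t½ = 1030/5.3632 ≈ 192.05 minutes.

190 minutes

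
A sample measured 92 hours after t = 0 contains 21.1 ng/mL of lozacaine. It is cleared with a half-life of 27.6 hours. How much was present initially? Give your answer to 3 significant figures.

213 ng/mL

Number of half-lives elapsed: n = 92/27.6 ≈ 3.3333.
A₀ = A × 2^n = 21.1 × 2^3.3333 = 21.1 × 10.079 ≈ 212.67 ng/mL.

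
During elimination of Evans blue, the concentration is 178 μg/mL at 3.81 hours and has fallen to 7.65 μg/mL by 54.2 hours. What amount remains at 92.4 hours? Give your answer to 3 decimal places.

0.704 μg/mL

Over Δt = 54.2 − 3.81 = 50.39 hours, the level fell by a factor of 178/7.65 ≈ 23.268.
n = log₂(23.268) ≈ 4.5403 half-lives, so t½ = 50.39/4.5403 ≈ 11.098 hours.
From t = 54.2 to t = 92.4: 7.65 × (1/2)^((92.4−54.2)/11.098) ≈ 0.70395 μg/mL.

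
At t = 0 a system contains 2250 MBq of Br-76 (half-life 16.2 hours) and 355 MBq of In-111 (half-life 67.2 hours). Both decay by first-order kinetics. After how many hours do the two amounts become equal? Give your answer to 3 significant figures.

56.9 hours

Set 2250·(1/2)^(t/16.2) = 355·(1/2)^(t/67.2).
Taking log₂: log₂(2250/355) = t·(1/16.2 − 1/67.2).
log₂(6.338) = 2.664; 1/16.2 − 1/67.2 = 0.046847.
t = 2.664 / 0.046847 ≈ 56.866 hours.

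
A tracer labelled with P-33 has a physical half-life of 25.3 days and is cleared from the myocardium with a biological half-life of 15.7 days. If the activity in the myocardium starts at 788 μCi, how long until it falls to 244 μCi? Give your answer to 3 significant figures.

16.4 days

1/t_eff = 1/t_phys + 1/t_biol = 1/25.3 + 1/15.7 = 0.10322 per day.
t_eff = 25.3 × 15.7 / (25.3 + 15.7) ≈ 9.688 days.
n = log₂(788/244) ≈ 1.6913; t = 1.6913 × 9.688 ≈ 16.386 days.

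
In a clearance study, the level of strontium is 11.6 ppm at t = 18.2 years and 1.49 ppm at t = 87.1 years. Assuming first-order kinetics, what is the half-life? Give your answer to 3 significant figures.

23.3 years

Over Δt = 87.1 − 18.2 = 68.9 years, the level fell by a factor of 11.6/1.49 ≈ 7.7852.
n = log₂(7.7852) ≈ 2.9607 half-lives, so t½ = 68.9/2.9607 ≈ 23.271 years.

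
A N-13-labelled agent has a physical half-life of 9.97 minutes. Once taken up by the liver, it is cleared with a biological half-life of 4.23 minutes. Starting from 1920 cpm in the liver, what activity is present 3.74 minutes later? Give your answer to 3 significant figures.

1/t_eff = 1/t_phys + 1/t_biol = 1/9.97 + 1/4.23 = 0.33671 per minute.
t_eff = 9.97 × 4.23 / (9.97 + 4.23) ≈ 2.9699 minutes.
Remaining = 1920 × (1/2)^(3.74/2.9699) = 1920 × (1/2)^1.2593 ≈ 802.08 cpm.

802 cpm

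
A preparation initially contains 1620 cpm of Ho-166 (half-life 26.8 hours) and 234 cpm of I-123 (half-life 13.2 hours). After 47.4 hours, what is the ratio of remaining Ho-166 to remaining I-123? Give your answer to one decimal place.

Ho-166: 1620 × (1/2)^(47.4/26.8) = 1620 × (1/2)^1.7687 ≈ 475.44 cpm.
I-123: 234 × (1/2)^(47.4/13.2) = 234 × (1/2)^3.5909 ≈ 19.42 cpm.
Ratio ≈ 475.44 / 19.42 ≈ 24.482.

24.5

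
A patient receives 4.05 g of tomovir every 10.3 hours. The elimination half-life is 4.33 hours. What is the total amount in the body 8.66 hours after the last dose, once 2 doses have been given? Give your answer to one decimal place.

The 2 doses were given 18.96, 8.66 hours ago.
Total = 4.05·(1/2)^(18.96/4.33) + 4.05·(1/2)^(8.66/4.33)
      = 0.19468 + 1.0125 ≈ 1.2072 g.

1.2 g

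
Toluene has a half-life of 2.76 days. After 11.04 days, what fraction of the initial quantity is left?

0.0625

n = 11.04/2.76 ≈ 4 half-lives.
Fraction remaining = (1/2)^4 ≈ 0.0625.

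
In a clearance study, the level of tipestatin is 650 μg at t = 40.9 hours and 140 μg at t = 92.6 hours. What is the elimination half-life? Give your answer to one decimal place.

23.3 hours

Over Δt = 92.6 − 40.9 = 51.7 hours, the level fell by a factor of 650/140 ≈ 4.6429.
n = log₂(4.6429) ≈ 2.215 half-lives, so t½ = 51.7/2.215 ≈ 23.341 hours.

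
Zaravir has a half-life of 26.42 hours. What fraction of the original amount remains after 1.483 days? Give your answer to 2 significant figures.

1.483 days = 35.592 hours.
n = 35.592/26.42 ≈ 1.3472 half-lives.
Fraction remaining = (1/2)^1.3472 ≈ 0.39306.

0.39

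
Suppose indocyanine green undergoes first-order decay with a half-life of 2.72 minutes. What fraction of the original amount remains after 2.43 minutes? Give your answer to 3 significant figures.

n = 2.43/2.72 ≈ 0.89338 half-lives.
Fraction remaining = (1/2)^0.89338 ≈ 0.53835.

0.538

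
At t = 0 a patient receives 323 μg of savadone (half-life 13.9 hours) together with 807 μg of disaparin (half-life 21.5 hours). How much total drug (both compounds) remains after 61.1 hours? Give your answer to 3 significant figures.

128 μg

savadone: 323 × (1/2)^(61.1/13.9) = 323 × (1/2)^4.3957 ≈ 15.345 μg.
disaparin: 807 × (1/2)^(61.1/21.5) = 807 × (1/2)^2.8419 ≈ 112.56 μg.
Total = 15.345 + 112.56 ≈ 127.91 μg.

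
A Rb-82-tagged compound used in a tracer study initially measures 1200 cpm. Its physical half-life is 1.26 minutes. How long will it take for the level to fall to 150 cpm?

150/1200 = 1/8, so 3 half-lives have elapsed.
t = 3 × 1.26 = 3.78 minutes.

3.78 minutes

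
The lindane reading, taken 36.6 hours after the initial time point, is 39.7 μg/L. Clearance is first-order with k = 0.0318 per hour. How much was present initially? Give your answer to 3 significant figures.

t½ = ln 2 / k = 0.69315 / 0.0318 ≈ 21.797 hours.
Number of half-lives elapsed: n = 36.6/21.797 ≈ 1.6791.
A₀ = A × 2^n = 39.7 × 2^1.6791 = 39.7 × 3.2023 ≈ 127.13 μg/L.

127 μg/L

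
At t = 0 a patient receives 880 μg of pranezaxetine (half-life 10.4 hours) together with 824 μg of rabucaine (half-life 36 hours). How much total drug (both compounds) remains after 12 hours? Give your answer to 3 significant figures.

pranezaxetine: 880 × (1/2)^(12/10.4) = 880 × (1/2)^1.1538 ≈ 395.49 μg.
rabucaine: 824 × (1/2)^(12/36) = 824 × (1/2)^0.33333 ≈ 654.01 μg.
Total = 395.49 + 654.01 ≈ 1049.5 μg.

1050 μg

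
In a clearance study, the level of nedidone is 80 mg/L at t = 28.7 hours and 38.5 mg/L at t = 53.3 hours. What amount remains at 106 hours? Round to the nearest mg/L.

8 mg/L

Over Δt = 53.3 − 28.7 = 24.6 hours, the level fell by a factor of 80/38.5 ≈ 2.0779.
n = log₂(2.0779) ≈ 1.0551 half-lives, so t½ = 24.6/1.0551 ≈ 23.314 hours.
From t = 53.3 to t = 106: 38.5 × (1/2)^((106−53.3)/23.314) ≈ 8.0355 mg/L.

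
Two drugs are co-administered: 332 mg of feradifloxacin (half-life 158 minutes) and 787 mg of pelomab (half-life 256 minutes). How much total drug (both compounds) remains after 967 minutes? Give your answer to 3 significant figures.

62.2 mg

feradifloxacin: 332 × (1/2)^(967/158) = 332 × (1/2)^6.1203 ≈ 4.7726 mg.
pelomab: 787 × (1/2)^(967/256) = 787 × (1/2)^3.7773 ≈ 57.396 mg.
Total = 4.7726 + 57.396 ≈ 62.169 mg.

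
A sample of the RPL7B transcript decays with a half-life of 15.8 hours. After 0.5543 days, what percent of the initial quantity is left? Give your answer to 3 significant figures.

55.8%

0.5543 days = 13.3032 hours.
n = 13.3032/15.8 ≈ 0.84197 half-lives.
Fraction remaining = (1/2)^0.84197 ≈ 0.55788, i.e. 55.788%.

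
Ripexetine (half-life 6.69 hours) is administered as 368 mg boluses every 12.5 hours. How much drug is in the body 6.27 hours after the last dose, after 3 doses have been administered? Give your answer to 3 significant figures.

The 3 doses were given 31.27, 18.77, 6.27 hours ago.
Total = 368·(1/2)^(31.27/6.69) + 368·(1/2)^(18.77/6.69) + 368·(1/2)^(6.27/6.69)
      = 14.414 + 52.632 + 192.18 ≈ 259.23 mg.

259 mg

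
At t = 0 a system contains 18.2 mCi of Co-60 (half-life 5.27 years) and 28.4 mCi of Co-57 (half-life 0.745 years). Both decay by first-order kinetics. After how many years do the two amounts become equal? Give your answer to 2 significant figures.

0.56 years

Set 18.2·(1/2)^(t/5.27) = 28.4·(1/2)^(t/0.745).
Taking log₂: log₂(18.2/28.4) = t·(1/5.27 − 1/0.745).
log₂(0.64085) = -0.64195; 1/5.27 − 1/0.745 = -1.1525.
t = -0.64195 / -1.1525 ≈ 0.55699 years.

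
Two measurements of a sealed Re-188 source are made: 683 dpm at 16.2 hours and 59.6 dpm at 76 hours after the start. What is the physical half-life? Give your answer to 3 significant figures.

Over Δt = 76 − 16.2 = 59.8 hours, the level fell by a factor of 683/59.6 ≈ 11.46.
n = log₂(11.46) ≈ 3.5185 half-lives, so t½ = 59.8/3.5185 ≈ 16.996 hours.

17.0 hours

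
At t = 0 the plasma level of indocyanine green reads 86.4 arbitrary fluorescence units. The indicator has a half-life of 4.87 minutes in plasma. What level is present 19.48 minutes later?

Elapsed time is 4 half-lives (19.48/4.87).
Each half-life halves the amount: 86.4 × (1/2)^4 = 86.4/16 = 5.4 arbitrary fluorescence units.

5.4 arbitrary fluorescence units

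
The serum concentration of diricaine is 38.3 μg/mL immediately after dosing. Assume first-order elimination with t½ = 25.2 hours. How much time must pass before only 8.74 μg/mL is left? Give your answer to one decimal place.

53.7 hours

Fraction remaining = 8.74/38.3 ≈ 0.2282.
n = log₂(38.3/8.74) = ln(4.3822)/ln 2 ≈ 2.1316 half-lives.
t = n × t½ = 2.1316 × 25.2 ≈ 53.717 hours.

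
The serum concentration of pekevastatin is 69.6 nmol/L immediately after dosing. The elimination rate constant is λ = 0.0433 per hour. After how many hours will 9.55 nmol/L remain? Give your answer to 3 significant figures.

45.9 hours

t½ = ln 2 / λ = 0.69315 / 0.0433 ≈ 16.008 hours.
Fraction remaining = 9.55/69.6 ≈ 0.13721.
n = log₂(69.6/9.55) = ln(7.288)/ln 2 ≈ 2.8655 half-lives.
t = n × t½ = 2.8655 × 16.008 ≈ 45.871 hours.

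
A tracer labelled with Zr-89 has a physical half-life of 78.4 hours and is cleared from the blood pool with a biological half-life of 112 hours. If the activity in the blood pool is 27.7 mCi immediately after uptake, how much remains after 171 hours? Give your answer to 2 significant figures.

2.1 mCi

1/t_eff = 1/t_phys + 1/t_biol = 1/78.4 + 1/112 = 0.021684 per hour.
t_eff = 78.4 × 112 / (78.4 + 112) ≈ 46.118 hours.
Remaining = 27.7 × (1/2)^(171/46.118) = 27.7 × (1/2)^3.7079 ≈ 2.1198 mCi.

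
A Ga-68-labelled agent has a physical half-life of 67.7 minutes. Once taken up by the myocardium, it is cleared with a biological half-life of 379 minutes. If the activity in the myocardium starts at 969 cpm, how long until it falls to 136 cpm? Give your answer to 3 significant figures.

163 minutes

1/t_eff = 1/t_phys + 1/t_biol = 1/67.7 + 1/379 = 0.01741 per minute.
t_eff = 67.7 × 379 / (67.7 + 379) ≈ 57.44 minutes.
n = log₂(969/136) ≈ 2.8329; t = 2.8329 × 57.44 ≈ 162.72 minutes.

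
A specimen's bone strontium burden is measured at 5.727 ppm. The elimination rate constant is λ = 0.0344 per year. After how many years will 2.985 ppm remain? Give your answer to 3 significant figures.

18.9 years

t½ = ln 2 / λ = 0.69315 / 0.0344 ≈ 20.15 years.
Fraction remaining = 2.985/5.727 ≈ 0.52122.
n = log₂(5.727/2.985) = ln(1.9186)/ln 2 ≈ 0.94005 half-lives.
t = n × t½ = 0.94005 × 20.15 ≈ 18.942 years.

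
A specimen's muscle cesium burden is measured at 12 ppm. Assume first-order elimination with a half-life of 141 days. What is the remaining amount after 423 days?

1.5 ppm

Elapsed time is 3 half-lives (423/141).
Each half-life halves the amount: 12 × (1/2)^3 = 12/8 = 1.5 ppm.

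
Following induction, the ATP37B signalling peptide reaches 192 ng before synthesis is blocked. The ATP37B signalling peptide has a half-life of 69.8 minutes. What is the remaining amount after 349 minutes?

6 ng

Elapsed time is 5 half-lives (349/69.8).
Each half-life halves the amount: 192 × (1/2)^5 = 192/32 = 6 ng.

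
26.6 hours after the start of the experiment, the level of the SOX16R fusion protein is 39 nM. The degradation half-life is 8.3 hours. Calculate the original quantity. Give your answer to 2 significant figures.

Number of half-lives elapsed: n = 26.6/8.3 ≈ 3.2048.
A₀ = A × 2^n = 39 × 2^3.2048 = 39 × 9.2203 ≈ 359.59 nM.

360 nM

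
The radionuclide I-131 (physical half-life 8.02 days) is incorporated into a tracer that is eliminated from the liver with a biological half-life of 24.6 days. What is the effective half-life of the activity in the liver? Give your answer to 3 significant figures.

1/t_eff = 1/t_phys + 1/t_biol = 1/8.02 + 1/24.6 = 0.16534 per day.
t_eff = 8.02 × 24.6 / (8.02 + 24.6) ≈ 6.0482 days.

6.05 days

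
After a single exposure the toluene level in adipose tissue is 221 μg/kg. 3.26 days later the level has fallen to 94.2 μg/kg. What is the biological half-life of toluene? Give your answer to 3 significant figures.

2.65 days

A/A₀ = 94.2/221 ≈ 0.42624.
n = log₂(2.3461) ≈ 1.2302 half-lives elapsed in 3.26 days.
t½ = 3.26/1.2302 ≈ 2.6499 days.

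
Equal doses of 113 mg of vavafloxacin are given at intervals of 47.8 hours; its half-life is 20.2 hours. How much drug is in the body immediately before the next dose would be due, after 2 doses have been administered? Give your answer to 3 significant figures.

The 2 doses were given 95.6, 47.8 hours ago.
Total = 113·(1/2)^(95.6/20.2) + 113·(1/2)^(47.8/20.2)
      = 4.2501 + 21.915 ≈ 26.165 mg.

26.2 mg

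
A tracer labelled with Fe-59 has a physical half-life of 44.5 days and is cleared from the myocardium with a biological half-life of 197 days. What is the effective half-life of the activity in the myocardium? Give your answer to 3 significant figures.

1/t_eff = 1/t_phys + 1/t_biol = 1/44.5 + 1/197 = 0.027548 per day.
t_eff = 44.5 × 197 / (44.5 + 197) ≈ 36.3 days.

36.3 days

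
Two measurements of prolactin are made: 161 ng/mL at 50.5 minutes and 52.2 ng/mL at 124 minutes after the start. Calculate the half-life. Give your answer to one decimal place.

45.2 minutes

Over Δt = 124 − 50.5 = 73.5 minutes, the level fell by a factor of 161/52.2 ≈ 3.0843.
n = log₂(3.0843) ≈ 1.6249 half-lives, so t½ = 73.5/1.6249 ≈ 45.232 minutes.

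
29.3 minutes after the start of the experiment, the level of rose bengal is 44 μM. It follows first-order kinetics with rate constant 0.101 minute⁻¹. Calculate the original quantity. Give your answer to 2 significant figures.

t½ = ln 2 / λ = 0.69315 / 0.101 ≈ 6.8628 minutes.
Number of half-lives elapsed: n = 29.3/6.8628 ≈ 4.2694.
A₀ = A × 2^n = 44 × 2^4.2694 = 44 × 19.284 ≈ 848.52 μM.

850 μM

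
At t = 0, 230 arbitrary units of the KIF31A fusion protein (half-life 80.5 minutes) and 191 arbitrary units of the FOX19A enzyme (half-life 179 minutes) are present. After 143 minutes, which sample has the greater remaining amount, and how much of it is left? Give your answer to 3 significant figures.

FOX19A enzyme, 110 arbitrary units

KIF31A fusion protein: 230 × (1/2)^1.7764 ≈ 67.14 arbitrary units.
FOX19A enzyme: 191 × (1/2)^0.79888 ≈ 109.79 arbitrary units.
FOX19A enzyme has more remaining, at ≈ 109.79 arbitrary units.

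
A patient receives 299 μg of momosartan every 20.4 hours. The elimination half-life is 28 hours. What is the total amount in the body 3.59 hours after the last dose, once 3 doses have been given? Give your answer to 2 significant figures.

540 μg

The 3 doses were given 44.39, 23.99, 3.59 hours ago.
Total = 299·(1/2)^(44.39/28) + 299·(1/2)^(23.99/28) + 299·(1/2)^(3.59/28)
      = 99.639 + 165.1 + 273.57 ≈ 538.32 μg.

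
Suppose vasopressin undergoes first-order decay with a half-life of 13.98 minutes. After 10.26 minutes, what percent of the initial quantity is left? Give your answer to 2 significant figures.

60%

n = 10.26/13.98 ≈ 0.73391 half-lives.
Fraction remaining = (1/2)^0.73391 ≈ 0.60127, i.e. 60.127%.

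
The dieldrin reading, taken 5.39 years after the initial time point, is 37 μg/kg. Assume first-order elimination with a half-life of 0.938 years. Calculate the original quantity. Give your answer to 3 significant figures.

Number of half-lives elapsed: n = 5.39/0.938 ≈ 5.7463.
A₀ = A × 2^n = 37 × 2^5.7463 = 37 × 53.678 ≈ 1986.1 μg/kg.

1990 μg/kg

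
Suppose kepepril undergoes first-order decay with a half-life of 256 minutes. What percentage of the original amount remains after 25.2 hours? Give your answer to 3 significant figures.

1.67%

25.2 hours = 1512 minutes.
n = 1512/256 ≈ 5.9062 half-lives.
Fraction remaining = (1/2)^5.9062 ≈ 0.016674, i.e. 1.6674%.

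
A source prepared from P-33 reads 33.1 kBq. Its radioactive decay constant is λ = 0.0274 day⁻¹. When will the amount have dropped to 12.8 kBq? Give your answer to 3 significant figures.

34.7 days

t½ = ln 2 / λ = 0.69315 / 0.0274 ≈ 25.297 days.
Fraction remaining = 12.8/33.1 ≈ 0.38671.
n = log₂(33.1/12.8) = ln(2.5859)/ln 2 ≈ 1.3707 half-lives.
t = n × t½ = 1.3707 × 25.297 ≈ 34.675 days.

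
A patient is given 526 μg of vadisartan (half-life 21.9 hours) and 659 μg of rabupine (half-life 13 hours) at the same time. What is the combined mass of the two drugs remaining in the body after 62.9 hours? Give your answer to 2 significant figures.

95 μg

vadisartan: 526 × (1/2)^(62.9/21.9) = 526 × (1/2)^2.8721 ≈ 71.843 μg.
rabupine: 659 × (1/2)^(62.9/13) = 659 × (1/2)^4.8385 ≈ 23.034 μg.
Total = 71.843 + 23.034 ≈ 94.877 μg.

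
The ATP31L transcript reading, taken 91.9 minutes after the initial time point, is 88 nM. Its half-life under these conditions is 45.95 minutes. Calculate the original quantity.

352 nM

Number of half-lives elapsed: n = 91.9/45.95 ≈ 2.
A₀ = A × 2^n = 88 × 2^2 = 88 × 4 ≈ 352 nM.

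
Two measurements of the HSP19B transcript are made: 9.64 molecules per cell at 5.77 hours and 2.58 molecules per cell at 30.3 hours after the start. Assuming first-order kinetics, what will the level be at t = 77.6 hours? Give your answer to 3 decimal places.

0.203 molecules per cell

Over Δt = 30.3 − 5.77 = 24.53 hours, the level fell by a factor of 9.64/2.58 ≈ 3.7364.
n = log₂(3.7364) ≈ 1.9017 half-lives, so t½ = 24.53/1.9017 ≈ 12.899 hours.
From t = 30.3 to t = 77.6: 2.58 × (1/2)^((77.6−30.3)/12.899) ≈ 0.20313 molecules per cell.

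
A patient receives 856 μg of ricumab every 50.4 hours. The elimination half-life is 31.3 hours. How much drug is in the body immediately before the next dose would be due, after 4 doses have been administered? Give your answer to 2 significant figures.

The 4 doses were given 201.6, 151.2, 100.8, 50.4 hours ago.
Total = 856·(1/2)^(201.6/31.3) + 856·(1/2)^(151.2/31.3) + 856·(1/2)^(100.8/31.3) + 856·(1/2)^(50.4/31.3)
      = 9.8531 + 30.081 + 91.838 + 280.38 ≈ 412.15 μg.

410 μg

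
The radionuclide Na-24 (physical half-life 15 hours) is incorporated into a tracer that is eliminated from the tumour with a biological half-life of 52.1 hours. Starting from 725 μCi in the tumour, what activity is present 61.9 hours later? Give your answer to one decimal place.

1/t_eff = 1/t_phys + 1/t_biol = 1/15 + 1/52.1 = 0.085861 per hour.
t_eff = 15 × 52.1 / (15 + 52.1) ≈ 11.647 hours.
Remaining = 725 × (1/2)^(61.9/11.647) = 725 × (1/2)^5.3148 ≈ 18.215 μCi.

18.2 μCi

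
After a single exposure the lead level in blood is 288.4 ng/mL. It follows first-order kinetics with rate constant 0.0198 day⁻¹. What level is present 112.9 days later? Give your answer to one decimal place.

t½ = ln 2 / k = 0.69315 / 0.0198 ≈ 35.007 days.
Number of half-lives: n = 112.9/35.007 ≈ 3.225.
Remaining = 288.4 × (1/2)^3.225 = 288.4 × 0.10695 ≈ 30.844 ng/mL.

30.8 ng/mL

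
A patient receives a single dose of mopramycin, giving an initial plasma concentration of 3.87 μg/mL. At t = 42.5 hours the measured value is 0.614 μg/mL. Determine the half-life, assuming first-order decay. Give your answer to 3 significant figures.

A/A₀ = 0.614/3.87 ≈ 0.15866.
n = log₂(6.3029) ≈ 2.656 half-lives elapsed in 42.5 hours.
t½ = 42.5/2.656 ≈ 16.001 hours.

16.0 hours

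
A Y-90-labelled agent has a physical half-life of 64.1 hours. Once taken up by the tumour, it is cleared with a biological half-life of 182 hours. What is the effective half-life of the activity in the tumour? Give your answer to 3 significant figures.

47.4 hours

1/t_eff = 1/t_phys + 1/t_biol = 1/64.1 + 1/182 = 0.021095 per hour.
t_eff = 64.1 × 182 / (64.1 + 182) ≈ 47.404 hours.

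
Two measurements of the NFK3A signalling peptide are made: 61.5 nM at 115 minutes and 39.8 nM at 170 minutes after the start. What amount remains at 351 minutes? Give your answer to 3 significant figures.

9.50 nM

Over Δt = 170 − 115 = 55 minutes, the level fell by a factor of 61.5/39.8 ≈ 1.5452.
n = log₂(1.5452) ≈ 0.62782 half-lives, so t½ = 55/0.62782 ≈ 87.605 minutes.
From t = 170 to t = 351: 39.8 × (1/2)^((351−170)/87.605) ≈ 9.5045 nM.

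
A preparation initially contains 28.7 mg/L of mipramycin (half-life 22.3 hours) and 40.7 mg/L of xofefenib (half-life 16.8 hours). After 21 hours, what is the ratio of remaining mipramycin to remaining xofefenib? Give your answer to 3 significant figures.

0.873

mipramycin: 28.7 × (1/2)^(21/22.3) = 28.7 × (1/2)^0.9417 ≈ 14.942 mg/L.
xofefenib: 40.7 × (1/2)^(21/16.8) = 40.7 × (1/2)^1.25 ≈ 17.112 mg/L.
Ratio ≈ 14.942 / 17.112 ≈ 0.87316.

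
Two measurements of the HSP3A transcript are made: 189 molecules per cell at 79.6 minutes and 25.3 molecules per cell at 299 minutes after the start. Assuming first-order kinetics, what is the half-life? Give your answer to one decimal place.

75.6 minutes

Over Δt = 299 − 79.6 = 219.4 minutes, the level fell by a factor of 189/25.3 ≈ 7.4704.
n = log₂(7.4704) ≈ 2.9012 half-lives, so t½ = 219.4/2.9012 ≈ 75.624 minutes.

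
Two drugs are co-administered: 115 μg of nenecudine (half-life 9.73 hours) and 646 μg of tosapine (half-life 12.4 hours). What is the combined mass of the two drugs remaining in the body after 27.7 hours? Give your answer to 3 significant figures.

153 μg

nenecudine: 115 × (1/2)^(27.7/9.73) = 115 × (1/2)^2.8469 ≈ 15.985 μg.
tosapine: 646 × (1/2)^(27.7/12.4) = 646 × (1/2)^2.2339 ≈ 137.33 μg.
Total = 15.985 + 137.33 ≈ 153.32 μg.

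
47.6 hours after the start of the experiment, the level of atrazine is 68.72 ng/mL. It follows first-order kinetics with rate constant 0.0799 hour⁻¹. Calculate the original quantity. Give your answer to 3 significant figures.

3080 ng/mL

t½ = ln 2 / λ = 0.69315 / 0.0799 ≈ 8.6752 hours.
Number of half-lives elapsed: n = 47.6/8.6752 ≈ 5.4869.
A₀ = A × 2^n = 68.72 × 2^5.4869 = 68.72 × 44.846 ≈ 3081.8 ng/mL.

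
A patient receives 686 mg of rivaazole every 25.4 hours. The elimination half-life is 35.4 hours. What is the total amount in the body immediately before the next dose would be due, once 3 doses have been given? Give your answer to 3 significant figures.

825 mg

The 3 doses were given 76.2, 50.8, 25.4 hours ago.
Total = 686·(1/2)^(76.2/35.4) + 686·(1/2)^(50.8/35.4) + 686·(1/2)^(25.4/35.4)
      = 154.29 + 253.71 + 417.19 ≈ 825.19 mg.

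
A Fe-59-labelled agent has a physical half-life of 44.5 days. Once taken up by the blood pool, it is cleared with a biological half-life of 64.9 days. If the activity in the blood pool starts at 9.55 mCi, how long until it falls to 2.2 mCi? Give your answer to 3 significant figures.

1/t_eff = 1/t_phys + 1/t_biol = 1/44.5 + 1/64.9 = 0.03788 per day.
t_eff = 44.5 × 64.9 / (44.5 + 64.9) ≈ 26.399 days.
n = log₂(9.55/2.2) ≈ 2.118; t = 2.118 × 26.399 ≈ 55.913 days.

55.9 days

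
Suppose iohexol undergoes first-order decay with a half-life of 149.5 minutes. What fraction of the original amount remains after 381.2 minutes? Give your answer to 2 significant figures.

0.17

n = 381.2/149.5 ≈ 2.5498 half-lives.
Fraction remaining = (1/2)^2.5498 ≈ 0.17077.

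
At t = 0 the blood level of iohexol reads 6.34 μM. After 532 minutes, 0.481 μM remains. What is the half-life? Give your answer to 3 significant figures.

143 minutes

A/A₀ = 0.481/6.34 ≈ 0.075868.
n = log₂(13.181) ≈ 3.7204 half-lives elapsed in 532 minutes.
t½ = 532/3.7204 ≈ 143 minutes.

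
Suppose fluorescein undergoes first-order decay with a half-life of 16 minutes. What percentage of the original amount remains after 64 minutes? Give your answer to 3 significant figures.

n = 64/16 ≈ 4 half-lives.
Fraction remaining = (1/2)^4 ≈ 0.0625, i.e. 6.25%.

6.25%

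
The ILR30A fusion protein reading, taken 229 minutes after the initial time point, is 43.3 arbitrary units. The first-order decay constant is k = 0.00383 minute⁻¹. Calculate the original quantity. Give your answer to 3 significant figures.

t½ = ln 2 / k = 0.69315 / 0.00383 ≈ 180.98 minutes.
Number of half-lives elapsed: n = 229/180.98 ≈ 1.2653.
A₀ = A × 2^n = 43.3 × 2^1.2653 = 43.3 × 2.4038 ≈ 104.09 arbitrary units.

104 arbitrary units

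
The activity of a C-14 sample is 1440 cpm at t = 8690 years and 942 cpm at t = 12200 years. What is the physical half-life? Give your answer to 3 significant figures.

5730 years

Over Δt = 12200 − 8690 = 3510 years, the level fell by a factor of 1440/942 ≈ 1.5287.
n = log₂(1.5287) ≈ 0.61227 half-lives, so t½ = 3510/0.61227 ≈ 5732.8 years.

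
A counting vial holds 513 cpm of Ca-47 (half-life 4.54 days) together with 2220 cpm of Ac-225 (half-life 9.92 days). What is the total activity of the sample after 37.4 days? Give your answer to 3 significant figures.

Ca-47: 513 × (1/2)^(37.4/4.54) = 513 × (1/2)^8.2379 ≈ 1.6993 cpm.
Ac-225: 2220 × (1/2)^(37.4/9.92) = 2220 × (1/2)^3.7702 ≈ 162.71 cpm.
Total = 1.6993 + 162.71 ≈ 164.41 cpm.

164 cpm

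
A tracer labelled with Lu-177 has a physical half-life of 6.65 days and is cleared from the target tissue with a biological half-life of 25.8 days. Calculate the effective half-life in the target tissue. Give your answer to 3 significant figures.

5.29 days

1/t_eff = 1/t_phys + 1/t_biol = 1/6.65 + 1/25.8 = 0.18914 per day.
t_eff = 6.65 × 25.8 / (6.65 + 25.8) ≈ 5.2872 days.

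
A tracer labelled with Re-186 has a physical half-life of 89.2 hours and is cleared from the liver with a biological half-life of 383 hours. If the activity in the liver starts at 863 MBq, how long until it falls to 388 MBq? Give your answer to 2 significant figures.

1/t_eff = 1/t_phys + 1/t_biol = 1/89.2 + 1/383 = 0.013822 per hour.
t_eff = 89.2 × 383 / (89.2 + 383) ≈ 72.35 hours.
n = log₂(863/388) ≈ 1.1533; t = 1.1533 × 72.35 ≈ 83.441 hours.

83 hours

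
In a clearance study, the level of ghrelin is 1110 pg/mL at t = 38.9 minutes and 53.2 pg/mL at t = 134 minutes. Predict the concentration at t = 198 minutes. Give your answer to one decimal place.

Over Δt = 134 − 38.9 = 95.1 minutes, the level fell by a factor of 1110/53.2 ≈ 20.865.
n = log₂(20.865) ≈ 4.383 half-lives, so t½ = 95.1/4.383 ≈ 21.698 minutes.
From t = 134 to t = 198: 53.2 × (1/2)^((198−134)/21.698) ≈ 6.8862 pg/mL.

6.9 pg/mL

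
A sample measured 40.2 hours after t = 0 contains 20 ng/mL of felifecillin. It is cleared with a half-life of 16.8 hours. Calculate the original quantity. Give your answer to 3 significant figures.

Number of half-lives elapsed: n = 40.2/16.8 ≈ 2.3929.
A₀ = A × 2^n = 20 × 2^2.3929 = 20 × 5.252 ≈ 105.04 ng/mL.

105 ng/mL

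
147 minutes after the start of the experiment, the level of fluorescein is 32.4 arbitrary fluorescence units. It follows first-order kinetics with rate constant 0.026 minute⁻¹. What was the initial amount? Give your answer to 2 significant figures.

1500 arbitrary fluorescence units

t½ = ln 2 / k = 0.69315 / 0.026 ≈ 26.66 minutes.
Number of half-lives elapsed: n = 147/26.66 ≈ 5.514.
A₀ = A × 2^n = 32.4 × 2^5.514 = 32.4 × 45.696 ≈ 1480.5 arbitrary fluorescence units.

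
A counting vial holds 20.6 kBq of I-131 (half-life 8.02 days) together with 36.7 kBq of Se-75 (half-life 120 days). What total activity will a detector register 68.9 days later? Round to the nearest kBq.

I-131: 20.6 × (1/2)^(68.9/8.02) = 20.6 × (1/2)^8.591 ≈ 0.053421 kBq.
Se-75: 36.7 × (1/2)^(68.9/120) = 36.7 × (1/2)^0.57417 ≈ 24.65 kBq.
Total = 0.053421 + 24.65 ≈ 24.704 kBq.

25 kBq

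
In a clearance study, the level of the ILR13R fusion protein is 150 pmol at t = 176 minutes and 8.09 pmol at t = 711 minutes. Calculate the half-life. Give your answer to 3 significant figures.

Over Δt = 711 − 176 = 535 minutes, the level fell by a factor of 150/8.09 ≈ 18.541.
n = log₂(18.541) ≈ 4.2127 half-lives, so t½ = 535/4.2127 ≈ 127 minutes.

127 minutes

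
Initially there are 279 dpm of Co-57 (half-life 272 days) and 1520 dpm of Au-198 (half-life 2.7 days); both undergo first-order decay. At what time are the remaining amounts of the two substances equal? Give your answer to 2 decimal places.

Set 279·(1/2)^(t/272) = 1520·(1/2)^(t/2.7).
Taking log₂: log₂(279/1520) = t·(1/272 − 1/2.7).
log₂(0.18355) = -2.4457; 1/272 − 1/2.7 = -0.36669.
t = -2.4457 / -0.36669 ≈ 6.6697 days.

6.67 days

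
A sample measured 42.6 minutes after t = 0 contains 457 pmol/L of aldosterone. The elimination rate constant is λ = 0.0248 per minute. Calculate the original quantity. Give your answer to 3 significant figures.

1310 pmol/L

t½ = ln 2 / λ = 0.69315 / 0.0248 ≈ 27.949 minutes.
Number of half-lives elapsed: n = 42.6/27.949 ≈ 1.5242.
A₀ = A × 2^n = 457 × 2^1.5242 = 457 × 2.8762 ≈ 1314.4 pmol/L.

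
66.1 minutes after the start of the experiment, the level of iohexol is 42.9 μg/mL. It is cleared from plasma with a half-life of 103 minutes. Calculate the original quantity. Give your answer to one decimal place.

66.9 μg/mL

Number of half-lives elapsed: n = 66.1/103 ≈ 0.64175.
A₀ = A × 2^n = 42.9 × 2^0.64175 = 42.9 × 1.5602 ≈ 66.933 μg/mL.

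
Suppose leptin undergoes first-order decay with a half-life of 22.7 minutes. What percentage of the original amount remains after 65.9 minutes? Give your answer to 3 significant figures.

13.4%

n = 65.9/22.7 ≈ 2.9031 half-lives.
Fraction remaining = (1/2)^2.9031 ≈ 0.13369, i.e. 13.369%.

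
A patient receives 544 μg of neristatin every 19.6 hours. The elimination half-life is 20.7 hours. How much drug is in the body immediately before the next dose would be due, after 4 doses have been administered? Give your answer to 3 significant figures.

544 μg

The 4 doses were given 78.4, 58.8, 39.2, 19.6 hours ago.
Total = 544·(1/2)^(78.4/20.7) + 544·(1/2)^(58.8/20.7) + 544·(1/2)^(39.2/20.7) + 544·(1/2)^(19.6/20.7)
      = 39.397 + 75.945 + 146.4 + 282.21 ≈ 543.94 μg.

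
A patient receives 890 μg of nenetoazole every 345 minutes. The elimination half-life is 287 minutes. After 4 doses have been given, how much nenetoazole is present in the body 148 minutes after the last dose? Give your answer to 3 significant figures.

1060 μg

The 4 doses were given 1183, 838, 493, 148 minutes ago.
Total = 890·(1/2)^(1183/287) + 890·(1/2)^(838/287) + 890·(1/2)^(493/287) + 890·(1/2)^(148/287)
      = 51.116 + 117.6 + 270.58 + 622.52 ≈ 1061.8 μg.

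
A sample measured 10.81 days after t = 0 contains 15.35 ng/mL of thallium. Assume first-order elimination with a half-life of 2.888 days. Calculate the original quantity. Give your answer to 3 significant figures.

Number of half-lives elapsed: n = 10.81/2.888 ≈ 3.7431.
A₀ = A × 2^n = 15.35 × 2^3.7431 = 15.35 × 13.39 ≈ 205.54 ng/mL.

206 ng/mL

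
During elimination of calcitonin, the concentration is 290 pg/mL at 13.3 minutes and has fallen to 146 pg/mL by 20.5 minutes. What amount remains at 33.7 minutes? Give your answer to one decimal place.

41.5 pg/mL

Over Δt = 20.5 − 13.3 = 7.2 minutes, the level fell by a factor of 290/146 ≈ 1.9863.
n = log₂(1.9863) ≈ 0.99008 half-lives, so t½ = 7.2/0.99008 ≈ 7.2721 minutes.
From t = 20.5 to t = 33.7: 146 × (1/2)^((33.7−20.5)/7.2721) ≈ 41.489 pg/mL.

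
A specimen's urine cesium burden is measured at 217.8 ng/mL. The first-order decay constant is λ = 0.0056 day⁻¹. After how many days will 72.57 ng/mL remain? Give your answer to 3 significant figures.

t½ = ln 2 / λ = 0.69315 / 0.0056 ≈ 123.78 days.
Fraction remaining = 72.57/217.8 ≈ 0.3332.
n = log₂(217.8/72.57) = ln(3.0012)/ln 2 ≈ 1.5856 half-lives.
t = n × t½ = 1.5856 × 123.78 ≈ 196.25 days.

196 days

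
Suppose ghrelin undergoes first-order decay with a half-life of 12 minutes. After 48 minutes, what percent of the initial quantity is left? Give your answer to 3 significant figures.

6.25%

n = 48/12 ≈ 4 half-lives.
Fraction remaining = (1/2)^4 ≈ 0.0625, i.e. 6.25%.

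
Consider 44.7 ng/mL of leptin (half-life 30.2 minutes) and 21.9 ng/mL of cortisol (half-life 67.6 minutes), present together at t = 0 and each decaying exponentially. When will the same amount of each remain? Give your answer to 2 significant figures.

56 minutes

Set 44.7·(1/2)^(t/30.2) = 21.9·(1/2)^(t/67.6).
Taking log₂: log₂(44.7/21.9) = t·(1/30.2 − 1/67.6).
log₂(2.0411) = 1.0293; 1/30.2 − 1/67.6 = 0.01832.
t = 1.0293 / 0.01832 ≈ 56.188 minutes.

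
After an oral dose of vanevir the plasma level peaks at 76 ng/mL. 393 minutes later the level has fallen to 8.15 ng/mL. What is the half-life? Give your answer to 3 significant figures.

122 minutes

A/A₀ = 8.15/76 ≈ 0.10724.
n = log₂(9.3252) ≈ 3.2211 half-lives elapsed in 393 minutes.
t½ = 393/3.2211 ≈ 122.01 minutes.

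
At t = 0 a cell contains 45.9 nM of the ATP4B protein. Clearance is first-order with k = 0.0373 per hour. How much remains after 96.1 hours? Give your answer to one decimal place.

1.3 nM

t½ = ln 2 / k = 0.69315 / 0.0373 ≈ 18.583 hours.
Number of half-lives: n = 96.1/18.583 ≈ 5.1714.
Remaining = 45.9 × (1/2)^5.1714 = 45.9 × 0.02775 ≈ 1.2737 nM.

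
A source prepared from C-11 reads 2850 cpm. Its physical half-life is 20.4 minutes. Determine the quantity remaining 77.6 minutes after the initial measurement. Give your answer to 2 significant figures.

Number of half-lives: n = 77.6/20.4 ≈ 3.8039.
Remaining = 2850 × (1/2)^3.8039 = 2850 × 0.071599 ≈ 204.06 cpm.

200 cpm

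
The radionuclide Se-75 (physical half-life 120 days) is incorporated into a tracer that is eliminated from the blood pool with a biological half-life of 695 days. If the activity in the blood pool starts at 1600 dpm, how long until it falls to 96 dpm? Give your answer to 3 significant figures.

415 days

1/t_eff = 1/t_phys + 1/t_biol = 1/120 + 1/695 = 0.0097722 per day.
t_eff = 120 × 695 / (120 + 695) ≈ 102.33 days.
n = log₂(1600/96) ≈ 4.0589; t = 4.0589 × 102.33 ≈ 415.35 days.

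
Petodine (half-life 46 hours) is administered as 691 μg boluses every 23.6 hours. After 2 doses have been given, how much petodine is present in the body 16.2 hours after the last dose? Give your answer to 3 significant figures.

The 2 doses were given 39.8, 16.2 hours ago.
Total = 691·(1/2)^(39.8/46) + 691·(1/2)^(16.2/46)
      = 379.33 + 541.33 ≈ 920.67 μg.

921 μg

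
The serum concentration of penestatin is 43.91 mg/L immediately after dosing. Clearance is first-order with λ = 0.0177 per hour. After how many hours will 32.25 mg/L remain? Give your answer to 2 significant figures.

17 hours

t½ = ln 2 / λ = 0.69315 / 0.0177 ≈ 39.161 hours.
Fraction remaining = 32.25/43.91 ≈ 0.73446.
n = log₂(43.91/32.25) = ln(1.3616)/ln 2 ≈ 0.44525 half-lives.
t = n × t½ = 0.44525 × 39.161 ≈ 17.436 hours.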